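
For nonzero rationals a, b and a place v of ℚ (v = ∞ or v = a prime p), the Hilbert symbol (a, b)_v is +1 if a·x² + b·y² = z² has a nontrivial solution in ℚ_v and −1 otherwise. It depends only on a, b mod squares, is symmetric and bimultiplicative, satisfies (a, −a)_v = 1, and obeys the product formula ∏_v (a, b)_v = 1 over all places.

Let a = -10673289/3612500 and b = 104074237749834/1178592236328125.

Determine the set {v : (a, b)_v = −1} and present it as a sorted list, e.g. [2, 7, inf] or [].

(a, b) ≡ (-5, 370) mod (ℚ^×)²; places V = {2, 3, 5, 11, 17, 37, ∞}.
(a,b)_37: α=0, u≡35; β=1, v≡25 (mod 37); (35|37)=-1, (25|37)=+1; sign (−1)^0·-1^1·+1^0 = -1.
(a,b)_2: α=-2, β=1; u≡3, v≡1 (mod 8); ε(u)ε(v)=1·0, αω(v)=-2·0, βω(u)=1·1; sum ≡ 1  ⇒  -1.
(a,b)_∞: sgn(-5)=−, sgn(370)=+, so +1.
(a,b)_17: α=-2, u≡5; β=-6, v≡16 (mod 17); (5|17)=-1, (16|17)=+1; sign (−1)^0·-1^-6·+1^-2 = +1.
(a,b)_11: α=4, u≡8; β=8, v≡6 (mod 11); (8|11)=-1, (6|11)=-1; sign (−1)^0·-1^8·-1^4 = +1.
(a,b)_5: α=-5, u≡1; β=-11, v≡1 (mod 5); (1|5)=+1, (1|5)=+1; sign (−1)^0·+1^-11·+1^-5 = +1.
(a,b)_3: α=6, u≡1; β=8, v≡1 (mod 3); (1|3)=+1, (1|3)=+1; sign (−1)^0·+1^8·+1^6 = +1.
(-5, 370 / ℚ) ramifies at {2, 37}: a division algebra.

[2, 37]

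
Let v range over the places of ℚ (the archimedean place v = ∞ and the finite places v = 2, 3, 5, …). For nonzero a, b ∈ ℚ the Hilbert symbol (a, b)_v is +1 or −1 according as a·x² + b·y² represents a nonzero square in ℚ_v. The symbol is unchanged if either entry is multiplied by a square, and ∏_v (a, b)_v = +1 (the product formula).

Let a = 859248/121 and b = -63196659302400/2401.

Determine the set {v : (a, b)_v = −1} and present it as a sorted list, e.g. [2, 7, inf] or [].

[3, 17]

Mod squares: a ≡ 663, b ≡ -39. Check v ∈ {∞, 2, 3, 5, 7, 11, 13, 17}.
v=2: v_2(a)=4, v_2(b)=14; units ≡ 7, 1 (mod 8); ε·ε+αω+βω = 1·0+4·0+14·0 ≡ 0  ⇒  (a,b)_2 = +1.
v=7: a=7^0·(≡6), b=7^-4·(≡6) mod 7; (6|7)=-1, (6|7)=-1; (−1)^{0·-4·3}·(-1)^-4·(-1)^0 = +1.
v=13: a=13^1·(≡1), b=13^3·(≡12) mod 13; (1|13)=+1, (12|13)=+1; (−1)^{1·3·6}·(+1)^3·(+1)^1 = +1.
v=5: a=5^0·(≡3), b=5^2·(≡4) mod 5; (3|5)=-1, (4|5)=+1; (−1)^{0·2·2}·(-1)^2·(+1)^0 = +1.
v=11: a=11^-2·(≡5), b=11^0·(≡1) mod 11; (5|11)=+1, (1|11)=+1; (−1)^{-2·0·5}·(+1)^0·(+1)^-2 = +1.
v=∞: 663 > 0 and -39 < 0  ⇒  (a,b)_∞ = +1.
v=17: a=17^1·(≡10), b=17^2·(≡7) mod 17; (10|17)=-1, (7|17)=-1; (−1)^{1·2·8}·(-1)^2·(-1)^1 = -1.
v=3: a=3^5·(≡2), b=3^5·(≡2) mod 3; (2|3)=-1, (2|3)=-1; (−1)^{5·5·1}·(-1)^5·(-1)^5 = -1.
Ram(663, -39) = {3, 17}; no ℚ_3-point on the conic.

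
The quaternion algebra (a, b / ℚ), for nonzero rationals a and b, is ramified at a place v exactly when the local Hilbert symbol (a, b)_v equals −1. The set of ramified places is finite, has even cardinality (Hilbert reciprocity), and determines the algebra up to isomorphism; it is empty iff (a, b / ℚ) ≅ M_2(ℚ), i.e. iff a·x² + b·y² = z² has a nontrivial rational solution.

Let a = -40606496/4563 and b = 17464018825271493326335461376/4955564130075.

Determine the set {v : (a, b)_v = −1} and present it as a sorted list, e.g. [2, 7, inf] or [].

[3, 47]

Mod squares: a ≡ -155382, b ≡ 25016502. Check v ∈ {∞, 2, 3, 5, 7, 13, 19, 23, 29, 47}.
v=47: a=47^1·(≡20), b=47^3·(≡19) mod 47; (20|47)=-1, (19|47)=-1; (−1)^{1·3·23}·(-1)^3·(-1)^1 = -1.
v=∞: -155382 < 0 and 25016502 > 0  ⇒  (a,b)_∞ = +1.
v=13: a=13^-2·(≡5), b=13^-8·(≡12) mod 13; (5|13)=-1, (12|13)=+1; (−1)^{-2·-8·6}·(-1)^-8·(+1)^-2 = +1.
v=23: a=23^0·(≡3), b=23^3·(≡9) mod 23; (3|23)=+1, (9|23)=+1; (−1)^{0·3·11}·(+1)^3·(+1)^0 = +1.
v=3: a=3^-3·(≡1), b=3^-5·(≡1) mod 3; (1|3)=+1, (1|3)=+1; (−1)^{-3·-5·1}·(+1)^-5·(+1)^-3 = -1.
v=19: a=19^1·(≡4), b=19^3·(≡18) mod 19; (4|19)=+1, (18|19)=-1; (−1)^{1·3·9}·(+1)^3·(-1)^1 = +1.
v=29: a=29^1·(≡7), b=29^3·(≡22) mod 29; (7|29)=+1, (22|29)=+1; (−1)^{1·3·14}·(+1)^3·(+1)^1 = +1.
v=5: a=5^0·(≡3), b=5^-2·(≡2) mod 5; (3|5)=-1, (2|5)=-1; (−1)^{0·-2·2}·(-1)^-2·(-1)^0 = +1.
v=2: v_2(a)=5, v_2(b)=11; units ≡ 5, 3 (mod 8); ε·ε+αω+βω = 0·1+5·1+11·1 ≡ 0  ⇒  (a,b)_2 = +1.
v=7: a=7^2·(≡2), b=7^9·(≡3) mod 7; (2|7)=+1, (3|7)=-1; (−1)^{2·9·3}·(+1)^9·(-1)^2 = +1.
|Ram(-155382, 25016502)| = 2, even; anisotropic at {3, 47}.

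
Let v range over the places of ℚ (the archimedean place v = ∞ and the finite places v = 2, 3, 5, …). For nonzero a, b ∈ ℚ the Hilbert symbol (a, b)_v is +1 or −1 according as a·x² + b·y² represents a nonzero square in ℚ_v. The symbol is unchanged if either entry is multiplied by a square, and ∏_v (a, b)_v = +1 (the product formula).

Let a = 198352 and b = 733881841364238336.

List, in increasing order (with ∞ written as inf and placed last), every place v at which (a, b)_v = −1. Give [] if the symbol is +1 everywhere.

[2, 23]

Mod squares: a ≡ 253, b ≡ 506. Check v ∈ {∞, 2, 3, 7, 11, 23}.
v=7: a=7^2·(≡2), b=7^4·(≡2) mod 7; (2|7)=+1, (2|7)=+1; (−1)^{2·4·3}·(+1)^4·(+1)^2 = +1.
v=11: a=11^1·(≡3), b=11^3·(≡10) mod 11; (3|11)=+1, (10|11)=-1; (−1)^{1·3·5}·(+1)^3·(-1)^1 = +1.
v=23: a=23^1·(≡22), b=23^3·(≡5) mod 23; (22|23)=-1, (5|23)=-1; (−1)^{1·3·11}·(-1)^3·(-1)^1 = -1.
v=3: a=3^0·(≡1), b=3^2·(≡2) mod 3; (1|3)=+1, (2|3)=-1; (−1)^{0·2·1}·(+1)^2·(-1)^0 = +1.
v=2: v_2(a)=4, v_2(b)=21; units ≡ 5, 5 (mod 8); ε·ε+αω+βω = 0·0+4·1+21·1 ≡ 1  ⇒  (a,b)_2 = -1.
v=∞: 253 > 0 and 506 > 0  ⇒  (a,b)_∞ = +1.
(253, 506 / ℚ) ramifies at {2, 23}: a division algebra.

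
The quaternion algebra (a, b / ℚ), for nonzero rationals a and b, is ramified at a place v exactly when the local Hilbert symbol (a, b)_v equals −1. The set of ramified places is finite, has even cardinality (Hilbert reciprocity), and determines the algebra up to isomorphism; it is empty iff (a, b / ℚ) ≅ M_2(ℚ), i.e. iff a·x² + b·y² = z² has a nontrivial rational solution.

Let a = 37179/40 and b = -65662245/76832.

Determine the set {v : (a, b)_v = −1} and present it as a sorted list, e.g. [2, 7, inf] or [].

(a, b) ≡ (510, -5610) mod (ℚ^×)²; places V = {2, 3, 5, 7, 11, 17, ∞}.
(a,b)_7: α=0, u≡6; β=-4, v≡4 (mod 7); (6|7)=-1, (4|7)=+1; sign (−1)^0·-1^-4·+1^0 = +1.
(a,b)_5: α=-1, u≡3; β=1, v≡3 (mod 5); (3|5)=-1, (3|5)=-1; sign (−1)^0·-1^1·-1^-1 = +1.
(a,b)_17: α=1, u≡16; β=3, v≡11 (mod 17); (16|17)=+1, (11|17)=-1; sign (−1)^0·+1^3·-1^1 = -1.
(a,b)_11: α=0, u≡3; β=1, v≡8 (mod 11); (3|11)=+1, (8|11)=-1; sign (−1)^0·+1^1·-1^0 = +1.
(a,b)_2: α=-3, β=-5; u≡7, v≡3 (mod 8); ε(u)ε(v)=1·1, αω(v)=-3·1, βω(u)=-5·0; sum ≡ 0  ⇒  +1.
(a,b)_3: α=7, u≡2; β=5, v≡2 (mod 3); (2|3)=-1, (2|3)=-1; sign (−1)^1·-1^5·-1^7 = -1.
(a,b)_∞: sgn(510)=+, sgn(-5610)=−, so +1.
(510, -5610 / ℚ) ramifies at {3, 17}: a division algebra.

[3, 17]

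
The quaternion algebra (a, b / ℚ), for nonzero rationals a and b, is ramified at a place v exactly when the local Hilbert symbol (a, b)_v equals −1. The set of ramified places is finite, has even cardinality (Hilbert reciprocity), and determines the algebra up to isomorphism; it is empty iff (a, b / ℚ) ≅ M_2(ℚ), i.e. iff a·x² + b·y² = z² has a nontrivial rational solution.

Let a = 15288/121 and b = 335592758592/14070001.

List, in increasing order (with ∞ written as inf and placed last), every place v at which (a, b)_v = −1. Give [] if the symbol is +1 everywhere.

[2, 19]

Mod squares: a ≡ 78, b ≡ 133. Check v ∈ {∞, 2, 3, 7, 11, 13, 19, 23, 31}.
v=31: a=31^0·(≡19), b=31^-2·(≡20) mod 31; (19|31)=+1, (20|31)=+1; (−1)^{0·-2·15}·(+1)^-2·(+1)^0 = +1.
v=3: a=3^1·(≡2), b=3^2·(≡1) mod 3; (2|3)=-1, (1|3)=+1; (−1)^{1·2·1}·(-1)^2·(+1)^1 = +1.
v=7: a=7^2·(≡2), b=7^3·(≡5) mod 7; (2|7)=+1, (5|7)=-1; (−1)^{2·3·3}·(+1)^3·(-1)^2 = +1.
v=11: a=11^-2·(≡9), b=11^-4·(≡9) mod 11; (9|11)=+1, (9|11)=+1; (−1)^{-2·-4·5}·(+1)^-4·(+1)^-2 = +1.
v=23: a=23^0·(≡18), b=23^2·(≡16) mod 23; (18|23)=+1, (16|23)=+1; (−1)^{0·2·11}·(+1)^2·(+1)^0 = +1.
v=2: v_2(a)=3, v_2(b)=6; units ≡ 7, 5 (mod 8); ε·ε+αω+βω = 1·0+3·1+6·0 ≡ 1  ⇒  (a,b)_2 = -1.
v=13: a=13^1·(≡8), b=13^2·(≡4) mod 13; (8|13)=-1, (4|13)=+1; (−1)^{1·2·6}·(-1)^2·(+1)^1 = +1.
v=19: a=19^0·(≡18), b=19^1·(≡16) mod 19; (18|19)=-1, (16|19)=+1; (−1)^{0·1·9}·(-1)^1·(+1)^0 = -1.
v=∞: 78 > 0 and 133 > 0  ⇒  (a,b)_∞ = +1.
|Ram(78, 133)| = 2, even; anisotropic at {2, 19}.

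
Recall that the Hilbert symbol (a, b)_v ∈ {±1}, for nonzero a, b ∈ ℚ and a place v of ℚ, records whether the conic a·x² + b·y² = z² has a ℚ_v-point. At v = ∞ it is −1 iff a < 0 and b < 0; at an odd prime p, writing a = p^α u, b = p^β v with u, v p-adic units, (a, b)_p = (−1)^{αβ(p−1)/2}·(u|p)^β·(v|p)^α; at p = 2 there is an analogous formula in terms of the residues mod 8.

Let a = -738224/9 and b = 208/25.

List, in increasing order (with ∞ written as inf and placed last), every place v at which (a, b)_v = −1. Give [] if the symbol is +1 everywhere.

[13, 37]

Mod squares: a ≡ -46139, b ≡ 13. Check v ∈ {∞, 2, 3, 5, 13, 29, 37, 43}.
v=5: a=5^0·(≡4), b=5^-2·(≡3) mod 5; (4|5)=+1, (3|5)=-1; (−1)^{0·-2·2}·(+1)^-2·(-1)^0 = +1.
v=∞: -46139 < 0 and 13 > 0  ⇒  (a,b)_∞ = +1.
v=37: a=37^1·(≡36), b=37^0·(≡32) mod 37; (36|37)=+1, (32|37)=-1; (−1)^{1·0·18}·(+1)^0·(-1)^1 = -1.
v=3: a=3^-2·(≡1), b=3^0·(≡1) mod 3; (1|3)=+1, (1|3)=+1; (−1)^{-2·0·1}·(+1)^0·(+1)^-2 = +1.
v=29: a=29^1·(≡20), b=29^0·(≡6) mod 29; (20|29)=+1, (6|29)=+1; (−1)^{1·0·14}·(+1)^0·(+1)^1 = +1.
v=43: a=43^1·(≡37), b=43^0·(≡41) mod 43; (37|43)=-1, (41|43)=+1; (−1)^{1·0·21}·(-1)^0·(+1)^1 = +1.
v=2: v_2(a)=4, v_2(b)=4; units ≡ 5, 5 (mod 8); ε·ε+αω+βω = 0·0+4·1+4·1 ≡ 0  ⇒  (a,b)_2 = +1.
v=13: a=13^0·(≡8), b=13^1·(≡10) mod 13; (8|13)=-1, (10|13)=+1; (−1)^{0·1·6}·(-1)^1·(+1)^0 = -1.
Ram(-46139, 13) = {13, 37}; no ℚ_13-point on the conic.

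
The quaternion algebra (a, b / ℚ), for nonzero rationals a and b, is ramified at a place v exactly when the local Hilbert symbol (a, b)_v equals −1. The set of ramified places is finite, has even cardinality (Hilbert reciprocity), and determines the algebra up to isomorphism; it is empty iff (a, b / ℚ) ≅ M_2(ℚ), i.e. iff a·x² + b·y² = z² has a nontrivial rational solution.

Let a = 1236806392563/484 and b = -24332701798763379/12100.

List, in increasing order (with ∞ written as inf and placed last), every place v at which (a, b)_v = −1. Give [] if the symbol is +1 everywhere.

[37, 47]

(a, b) ≡ (6359523, -109779) mod (ℚ^×)²; places V = {2, 3, 5, 7, 11, 23, 37, 43, 47, 53, ∞}.
(a,b)_23: α=1, u≡12; β=1, v≡10 (mod 23); (12|23)=+1, (10|23)=-1; sign (−1)^1·+1^1·-1^1 = +1.
(a,b)_5: α=0, u≡2; β=-2, v≡4 (mod 5); (2|5)=-1, (4|5)=+1; sign (−1)^0·-1^-2·+1^0 = +1.
(a,b)_47: α=1, u≡35; β=2, v≡29 (mod 47); (35|47)=-1, (29|47)=-1; sign (−1)^0·-1^2·-1^1 = -1.
(a,b)_∞: sgn(6359523)=+, sgn(-109779)=−, so +1.
(a,b)_11: α=-2, u≡4; β=-2, v≡1 (mod 11); (4|11)=+1, (1|11)=+1; sign (−1)^0·+1^-2·+1^-2 = +1.
(a,b)_7: α=4, u≡1; β=2, v≡4 (mod 7); (1|7)=+1, (4|7)=+1; sign (−1)^0·+1^2·+1^4 = +1.
(a,b)_53: α=1, u≡42; β=2, v≡36 (mod 53); (42|53)=+1, (36|53)=+1; sign (−1)^0·+1^2·+1^1 = +1.
(a,b)_2: α=-2, β=-2; u≡3, v≡5 (mod 8); ε(u)ε(v)=1·0, αω(v)=-2·1, βω(u)=-2·1; sum ≡ 0  ⇒  +1.
(a,b)_43: α=0, u≡31; β=1, v≡3 (mod 43); (31|43)=+1, (3|43)=-1; sign (−1)^0·+1^1·-1^0 = +1.
(a,b)_37: α=1, u≡5; β=1, v≡4 (mod 37); (5|37)=-1, (4|37)=+1; sign (−1)^0·-1^1·+1^1 = -1.
(a,b)_3: α=5, u≡2; β=7, v≡1 (mod 3); (2|3)=-1, (1|3)=+1; sign (−1)^1·-1^7·+1^5 = +1.
Ram(6359523, -109779) = {37, 47}; no ℚ_37-point on the conic.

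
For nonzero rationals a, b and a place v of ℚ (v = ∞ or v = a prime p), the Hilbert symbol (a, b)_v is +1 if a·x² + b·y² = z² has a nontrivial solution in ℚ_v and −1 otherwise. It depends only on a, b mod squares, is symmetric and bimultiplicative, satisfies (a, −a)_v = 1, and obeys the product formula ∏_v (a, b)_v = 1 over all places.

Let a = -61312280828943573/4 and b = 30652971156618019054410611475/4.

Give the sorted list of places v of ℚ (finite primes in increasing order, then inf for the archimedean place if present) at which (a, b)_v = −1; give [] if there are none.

[2, 11, 13, 19]

(a, b) ≡ (-528333, 37851) mod (ℚ^×)²; places V = {2, 3, 5, 11, 13, 19, 23, 31, 37, ∞}.
(a,b)_31: α=3, u≡14; β=5, v≡12 (mod 31); (14|31)=+1, (12|31)=-1; sign (−1)^1·+1^5·-1^3 = +1.
(a,b)_3: α=7, u≡1; β=9, v≡2 (mod 3); (1|3)=+1, (2|3)=-1; sign (−1)^1·+1^9·-1^7 = +1.
(a,b)_23: α=1, u≡8; β=2, v≡18 (mod 23); (8|23)=+1, (18|23)=+1; sign (−1)^0·+1^2·+1^1 = +1.
(a,b)_∞: sgn(-528333)=−, sgn(37851)=+, so +1.
(a,b)_13: α=1, u≡12; β=2, v≡2 (mod 13); (12|13)=+1, (2|13)=-1; sign (−1)^0·+1^2·-1^1 = -1.
(a,b)_37: α=2, u≡21; β=3, v≡22 (mod 37); (21|37)=+1, (22|37)=-1; sign (−1)^0·+1^3·-1^2 = +1.
(a,b)_11: α=2, u≡10; β=3, v≡4 (mod 11); (10|11)=-1, (4|11)=+1; sign (−1)^0·-1^3·+1^2 = -1.
(a,b)_2: α=-2, β=-2; u≡3, v≡3 (mod 8); ε(u)ε(v)=1·1, αω(v)=-2·1, βω(u)=-2·1; sum ≡ 1  ⇒  -1.
(a,b)_5: α=0, u≡3; β=2, v≡1 (mod 5); (3|5)=-1, (1|5)=+1; sign (−1)^0·-1^2·+1^0 = +1.
(a,b)_19: α=1, u≡11; β=2, v≡15 (mod 19); (11|19)=+1, (15|19)=-1; sign (−1)^0·+1^2·-1^1 = -1.
Ram(-528333, 37851) = {2, 11, 13, 19}; no ℚ_2-point on the conic.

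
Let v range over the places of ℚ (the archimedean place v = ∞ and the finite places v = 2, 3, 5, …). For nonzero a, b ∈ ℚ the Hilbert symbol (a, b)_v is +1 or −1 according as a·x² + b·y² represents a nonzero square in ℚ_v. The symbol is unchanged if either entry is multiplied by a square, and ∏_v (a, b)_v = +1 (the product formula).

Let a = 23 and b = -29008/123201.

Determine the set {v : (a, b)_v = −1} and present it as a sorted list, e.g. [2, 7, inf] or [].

Mod squares: a ≡ 23, b ≡ -37. Check v ∈ {∞, 2, 3, 7, 13, 23, 37}.
v=3: a=3^0·(≡2), b=3^-6·(≡2) mod 3; (2|3)=-1, (2|3)=-1; (−1)^{0·-6·1}·(-1)^-6·(-1)^0 = +1.
v=2: v_2(a)=0, v_2(b)=4; units ≡ 7, 3 (mod 8); ε·ε+αω+βω = 1·1+0·1+4·0 ≡ 1  ⇒  (a,b)_2 = -1.
v=23: a=23^1·(≡1), b=23^0·(≡12) mod 23; (1|23)=+1, (12|23)=+1; (−1)^{1·0·11}·(+1)^0·(+1)^1 = +1.
v=∞: 23 > 0 and -37 < 0  ⇒  (a,b)_∞ = +1.
v=7: a=7^0·(≡2), b=7^2·(≡3) mod 7; (2|7)=+1, (3|7)=-1; (−1)^{0·2·3}·(+1)^2·(-1)^0 = +1.
v=13: a=13^0·(≡10), b=13^-2·(≡8) mod 13; (10|13)=+1, (8|13)=-1; (−1)^{0·-2·6}·(+1)^-2·(-1)^0 = +1.
v=37: a=37^0·(≡23), b=37^1·(≡9) mod 37; (23|37)=-1, (9|37)=+1; (−1)^{0·1·18}·(-1)^1·(+1)^0 = -1.
Ram(23, -37) = {2, 37}; no ℚ_2-point on the conic.

[2, 37]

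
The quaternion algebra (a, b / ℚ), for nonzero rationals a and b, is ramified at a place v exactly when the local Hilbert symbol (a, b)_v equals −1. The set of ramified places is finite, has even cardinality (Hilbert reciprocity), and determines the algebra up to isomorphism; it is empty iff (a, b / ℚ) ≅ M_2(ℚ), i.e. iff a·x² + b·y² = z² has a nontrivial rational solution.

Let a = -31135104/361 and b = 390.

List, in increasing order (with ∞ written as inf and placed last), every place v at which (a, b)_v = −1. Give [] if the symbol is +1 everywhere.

(a, b) ≡ (-6006, 390) mod (ℚ^×)²; places V = {2, 3, 5, 7, 11, 13, 19, ∞}.
(a,b)_11: α=1, u≡5; β=0, v≡5 (mod 11); (5|11)=+1, (5|11)=+1; sign (−1)^0·+1^0·+1^1 = +1.
(a,b)_13: α=1, u≡6; β=1, v≡4 (mod 13); (6|13)=-1, (4|13)=+1; sign (−1)^0·-1^1·+1^1 = -1.
(a,b)_7: α=1, u≡3; β=0, v≡5 (mod 7); (3|7)=-1, (5|7)=-1; sign (−1)^0·-1^0·-1^1 = -1.
(a,b)_∞: sgn(-6006)=−, sgn(390)=+, so +1.
(a,b)_2: α=7, β=1; u≡5, v≡3 (mod 8); ε(u)ε(v)=0·1, αω(v)=7·1, βω(u)=1·1; sum ≡ 0  ⇒  +1.
(a,b)_19: α=-2, u≡6; β=0, v≡10 (mod 19); (6|19)=+1, (10|19)=-1; sign (−1)^0·+1^0·-1^-2 = +1.
(a,b)_5: α=0, u≡1; β=1, v≡3 (mod 5); (1|5)=+1, (3|5)=-1; sign (−1)^0·+1^1·-1^0 = +1.
(a,b)_3: α=5, u≡2; β=1, v≡1 (mod 3); (2|3)=-1, (1|3)=+1; sign (−1)^1·-1^1·+1^5 = +1.
|Ram(-6006, 390)| = 2, even; anisotropic at {7, 13}.

[7, 13]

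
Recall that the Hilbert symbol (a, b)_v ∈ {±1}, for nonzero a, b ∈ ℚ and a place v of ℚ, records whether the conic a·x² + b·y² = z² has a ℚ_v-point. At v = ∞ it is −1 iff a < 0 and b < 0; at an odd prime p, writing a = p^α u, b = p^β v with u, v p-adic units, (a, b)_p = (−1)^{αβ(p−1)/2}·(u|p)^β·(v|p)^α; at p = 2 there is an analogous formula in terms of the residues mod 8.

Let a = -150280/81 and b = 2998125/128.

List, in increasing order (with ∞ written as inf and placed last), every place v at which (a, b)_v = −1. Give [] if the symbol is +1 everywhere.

[2, 41]

Mod squares: a ≡ -130, b ≡ 1066. Check v ∈ {∞, 2, 3, 5, 13, 17, 41}.
v=41: a=41^0·(≡15), b=41^1·(≡29) mod 41; (15|41)=-1, (29|41)=-1; (−1)^{0·1·20}·(-1)^1·(-1)^0 = -1.
v=3: a=3^-4·(≡2), b=3^2·(≡1) mod 3; (2|3)=-1, (1|3)=+1; (−1)^{-4·2·1}·(-1)^2·(+1)^-4 = +1.
v=5: a=5^1·(≡4), b=5^4·(≡4) mod 5; (4|5)=+1, (4|5)=+1; (−1)^{1·4·2}·(+1)^4·(+1)^1 = +1.
v=17: a=17^2·(≡11), b=17^0·(≡10) mod 17; (11|17)=-1, (10|17)=-1; (−1)^{2·0·8}·(-1)^0·(-1)^2 = +1.
v=13: a=13^1·(≡12), b=13^1·(≡4) mod 13; (12|13)=+1, (4|13)=+1; (−1)^{1·1·6}·(+1)^1·(+1)^1 = +1.
v=2: v_2(a)=3, v_2(b)=-7; units ≡ 7, 5 (mod 8); ε·ε+αω+βω = 1·0+3·1+-7·0 ≡ 1  ⇒  (a,b)_2 = -1.
v=∞: -130 < 0 and 1066 > 0  ⇒  (a,b)_∞ = +1.
Ram(-130, 1066) = {2, 41}; no ℚ_2-point on the conic.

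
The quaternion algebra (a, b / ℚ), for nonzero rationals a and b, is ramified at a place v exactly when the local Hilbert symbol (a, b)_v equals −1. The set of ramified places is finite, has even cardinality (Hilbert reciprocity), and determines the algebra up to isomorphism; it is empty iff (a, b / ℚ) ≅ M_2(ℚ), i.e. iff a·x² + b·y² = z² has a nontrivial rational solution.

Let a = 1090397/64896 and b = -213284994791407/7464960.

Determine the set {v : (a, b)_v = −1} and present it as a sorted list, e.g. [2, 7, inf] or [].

Mod squares: a ≡ 462, b ≡ -70. Check v ∈ {∞, 2, 3, 5, 7, 11, 13, 17, 19}.
v=13: a=13^-2·(≡5), b=13^0·(≡8) mod 13; (5|13)=-1, (8|13)=-1; (−1)^{-2·0·6}·(-1)^0·(-1)^-2 = +1.
v=3: a=3^-1·(≡1), b=3^-6·(≡2) mod 3; (1|3)=+1, (2|3)=-1; (−1)^{-1·-6·1}·(+1)^-6·(-1)^-1 = -1.
v=17: a=17^2·(≡12), b=17^0·(≡2) mod 17; (12|17)=-1, (2|17)=+1; (−1)^{2·0·8}·(-1)^0·(+1)^2 = +1.
v=19: a=19^0·(≡4), b=19^2·(≡7) mod 19; (4|19)=+1, (7|19)=+1; (−1)^{0·2·9}·(+1)^2·(+1)^0 = +1.
v=2: v_2(a)=-7, v_2(b)=-11; units ≡ 7, 5 (mod 8); ε·ε+αω+βω = 1·0+-7·1+-11·0 ≡ 1  ⇒  (a,b)_2 = -1.
v=5: a=5^0·(≡2), b=5^-1·(≡4) mod 5; (2|5)=-1, (4|5)=+1; (−1)^{0·-1·2}·(-1)^-1·(+1)^0 = -1.
v=7: a=7^3·(≡6), b=7^9·(≡2) mod 7; (6|7)=-1, (2|7)=+1; (−1)^{3·9·3}·(-1)^9·(+1)^3 = +1.
v=11: a=11^1·(≡4), b=11^4·(≡2) mod 11; (4|11)=+1, (2|11)=-1; (−1)^{1·4·5}·(+1)^4·(-1)^1 = -1.
v=∞: 462 > 0 and -70 < 0  ⇒  (a,b)_∞ = +1.
Ram(462, -70) = {2, 3, 5, 11}; no ℚ_2-point on the conic.

[2, 3, 5, 11]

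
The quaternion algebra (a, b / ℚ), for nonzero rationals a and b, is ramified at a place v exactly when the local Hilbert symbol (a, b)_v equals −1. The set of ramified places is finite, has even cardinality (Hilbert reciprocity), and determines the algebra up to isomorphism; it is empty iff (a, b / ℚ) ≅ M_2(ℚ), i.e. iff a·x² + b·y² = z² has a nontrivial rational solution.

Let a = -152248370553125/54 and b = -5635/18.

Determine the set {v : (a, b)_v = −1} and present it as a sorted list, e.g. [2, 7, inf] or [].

(a, b) ≡ (-106590, -230) mod (ℚ^×)²; places V = {2, 3, 5, 7, 11, 17, 19, 23, ∞}.
(a,b)_11: α=1, u≡9; β=0, v≡9 (mod 11); (9|11)=+1, (9|11)=+1; sign (−1)^0·+1^0·+1^1 = +1.
(a,b)_19: α=1, u≡2; β=0, v≡11 (mod 19); (2|19)=-1, (11|19)=+1; sign (−1)^0·-1^0·+1^1 = +1.
(a,b)_23: α=4, u≡21; β=1, v≡3 (mod 23); (21|23)=-1, (3|23)=+1; sign (−1)^0·-1^1·+1^4 = -1.
(a,b)_5: α=5, u≡2; β=1, v≡1 (mod 5); (2|5)=-1, (1|5)=+1; sign (−1)^0·-1^1·+1^5 = -1.
(a,b)_3: α=-3, u≡2; β=-2, v≡1 (mod 3); (2|3)=-1, (1|3)=+1; sign (−1)^0·-1^-2·+1^-3 = +1.
(a,b)_2: α=-1, β=-1; u≡1, v≡5 (mod 8); ε(u)ε(v)=0·0, αω(v)=-1·1, βω(u)=-1·0; sum ≡ 1  ⇒  -1.
(a,b)_17: α=1, u≡11; β=0, v≡9 (mod 17); (11|17)=-1, (9|17)=+1; sign (−1)^0·-1^0·+1^1 = +1.
(a,b)_7: α=2, u≡5; β=2, v≡1 (mod 7); (5|7)=-1, (1|7)=+1; sign (−1)^0·-1^2·+1^2 = +1.
(a,b)_∞: sgn(-106590)=−, sgn(-230)=−, so -1.
(-106590, -230 / ℚ) ramifies at {2, 5, 23, ∞}: a division algebra.

[2, 5, 23, inf]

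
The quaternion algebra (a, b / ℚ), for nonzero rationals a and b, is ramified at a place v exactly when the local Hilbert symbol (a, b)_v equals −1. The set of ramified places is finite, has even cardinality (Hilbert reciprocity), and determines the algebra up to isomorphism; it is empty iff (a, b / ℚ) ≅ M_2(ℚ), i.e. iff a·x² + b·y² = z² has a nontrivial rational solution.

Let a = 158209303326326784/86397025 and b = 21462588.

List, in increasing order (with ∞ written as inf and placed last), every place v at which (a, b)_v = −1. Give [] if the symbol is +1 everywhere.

Mod squares: a ≡ 966, b ≡ 23. Check v ∈ {∞, 2, 3, 5, 7, 11, 13, 23}.
v=2: v_2(a)=15, v_2(b)=2; units ≡ 3, 7 (mod 8); ε·ε+αω+βω = 1·1+15·0+2·1 ≡ 1  ⇒  (a,b)_2 = -1.
v=3: a=3^7·(≡1), b=3^2·(≡2) mod 3; (1|3)=+1, (2|3)=-1; (−1)^{7·2·1}·(+1)^2·(-1)^7 = -1.
v=23: a=23^5·(≡21), b=23^3·(≡16) mod 23; (21|23)=-1, (16|23)=+1; (−1)^{5·3·11}·(-1)^3·(+1)^5 = +1.
v=5: a=5^-2·(≡4), b=5^0·(≡3) mod 5; (4|5)=+1, (3|5)=-1; (−1)^{-2·0·2}·(+1)^0·(-1)^-2 = +1.
v=13: a=13^-4·(≡10), b=13^0·(≡4) mod 13; (10|13)=+1, (4|13)=+1; (−1)^{-4·0·6}·(+1)^0·(+1)^-4 = +1.
v=7: a=7^3·(≡5), b=7^2·(≡1) mod 7; (5|7)=-1, (1|7)=+1; (−1)^{3·2·3}·(-1)^2·(+1)^3 = +1.
v=∞: 966 > 0 and 23 > 0  ⇒  (a,b)_∞ = +1.
v=11: a=11^-2·(≡1), b=11^0·(≡4) mod 11; (1|11)=+1, (4|11)=+1; (−1)^{-2·0·5}·(+1)^0·(+1)^-2 = +1.
|Ram(966, 23)| = 2, even; anisotropic at {2, 3}.

[2, 3]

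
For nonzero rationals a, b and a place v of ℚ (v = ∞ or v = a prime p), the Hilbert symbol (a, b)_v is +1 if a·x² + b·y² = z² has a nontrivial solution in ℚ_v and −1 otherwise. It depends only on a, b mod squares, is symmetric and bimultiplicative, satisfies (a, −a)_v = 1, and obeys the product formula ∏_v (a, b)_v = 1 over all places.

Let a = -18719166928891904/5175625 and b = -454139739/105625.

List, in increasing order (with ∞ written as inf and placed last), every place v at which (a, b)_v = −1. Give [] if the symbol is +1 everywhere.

Mod squares: a ≡ -899, b ≡ -36859. Check v ∈ {∞, 2, 3, 5, 7, 13, 29, 31, 37, 41, 47}.
v=47: a=47^2·(≡22), b=47^0·(≡4) mod 47; (22|47)=-1, (4|47)=+1; (−1)^{2·0·23}·(-1)^0·(+1)^2 = +1.
v=5: a=5^-4·(≡1), b=5^-4·(≡4) mod 5; (1|5)=+1, (4|5)=+1; (−1)^{-4·-4·2}·(+1)^-4·(+1)^-4 = +1.
v=7: a=7^-2·(≡4), b=7^0·(≡5) mod 7; (4|7)=+1, (5|7)=-1; (−1)^{-2·0·3}·(+1)^0·(-1)^-2 = +1.
v=41: a=41^2·(≡27), b=41^1·(≡7) mod 41; (27|41)=-1, (7|41)=-1; (−1)^{2·1·20}·(-1)^1·(-1)^2 = -1.
v=37: a=37^2·(≡27), b=37^2·(≡10) mod 37; (27|37)=+1, (10|37)=+1; (−1)^{2·2·18}·(+1)^2·(+1)^2 = +1.
v=13: a=13^-2·(≡11), b=13^-2·(≡12) mod 13; (11|13)=-1, (12|13)=+1; (−1)^{-2·-2·6}·(-1)^-2·(+1)^-2 = +1.
v=3: a=3^0·(≡1), b=3^2·(≡2) mod 3; (1|3)=+1, (2|3)=-1; (−1)^{0·2·1}·(+1)^2·(-1)^0 = +1.
v=29: a=29^1·(≡3), b=29^1·(≡22) mod 29; (3|29)=-1, (22|29)=+1; (−1)^{1·1·14}·(-1)^1·(+1)^1 = -1.
v=∞: -899 < 0 and -36859 < 0  ⇒  (a,b)_∞ = -1.
v=2: v_2(a)=12, v_2(b)=0; units ≡ 5, 5 (mod 8); ε·ε+αω+βω = 0·0+12·1+0·1 ≡ 0  ⇒  (a,b)_2 = +1.
v=31: a=31^1·(≡19), b=31^1·(≡4) mod 31; (19|31)=+1, (4|31)=+1; (−1)^{1·1·15}·(+1)^1·(+1)^1 = -1.
|Ram(-899, -36859)| = 4, even; anisotropic at {29, 31, 41, ∞}.

[29, 31, 41, inf]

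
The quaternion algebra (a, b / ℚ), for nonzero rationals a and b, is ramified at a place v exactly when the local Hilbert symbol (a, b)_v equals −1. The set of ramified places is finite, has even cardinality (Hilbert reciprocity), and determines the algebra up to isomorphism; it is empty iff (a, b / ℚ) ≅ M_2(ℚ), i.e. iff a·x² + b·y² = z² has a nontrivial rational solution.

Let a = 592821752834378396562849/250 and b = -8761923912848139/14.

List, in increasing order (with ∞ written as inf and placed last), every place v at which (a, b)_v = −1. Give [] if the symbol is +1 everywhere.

Mod squares: a ≡ 3026492490, b ≡ -29274. Check v ∈ {∞, 2, 3, 5, 7, 11, 17, 19, 23, 29, 31, 41}.
v=31: a=31^3·(≡8), b=31^2·(≡22) mod 31; (8|31)=+1, (22|31)=-1; (−1)^{3·2·15}·(+1)^2·(-1)^3 = -1.
v=5: a=5^-3·(≡2), b=5^0·(≡4) mod 5; (2|5)=-1, (4|5)=+1; (−1)^{-3·0·2}·(-1)^0·(+1)^-3 = +1.
v=41: a=41^1·(≡20), b=41^1·(≡28) mod 41; (20|41)=+1, (28|41)=-1; (−1)^{1·1·20}·(+1)^1·(-1)^1 = -1.
v=29: a=29^1·(≡17), b=29^2·(≡6) mod 29; (17|29)=-1, (6|29)=+1; (−1)^{1·2·14}·(-1)^2·(+1)^1 = +1.
v=∞: 3026492490 > 0 and -29274 < 0  ⇒  (a,b)_∞ = +1.
v=19: a=19^2·(≡14), b=19^0·(≡4) mod 19; (14|19)=-1, (4|19)=+1; (−1)^{2·0·9}·(-1)^0·(+1)^2 = +1.
v=2: v_2(a)=-1, v_2(b)=-1; units ≡ 5, 3 (mod 8); ε·ε+αω+βω = 0·1+-1·1+-1·1 ≡ 0  ⇒  (a,b)_2 = +1.
v=23: a=23^3·(≡20), b=23^2·(≡5) mod 23; (20|23)=-1, (5|23)=-1; (−1)^{3·2·11}·(-1)^2·(-1)^3 = -1.
v=17: a=17^1·(≡12), b=17^1·(≡11) mod 17; (12|17)=-1, (11|17)=-1; (−1)^{1·1·8}·(-1)^1·(-1)^1 = +1.
v=3: a=3^7·(≡1), b=3^5·(≡1) mod 3; (1|3)=+1, (1|3)=+1; (−1)^{7·5·1}·(+1)^5·(+1)^7 = -1.
v=11: a=11^4·(≡8), b=11^2·(≡10) mod 11; (8|11)=-1, (10|11)=-1; (−1)^{4·2·5}·(-1)^2·(-1)^4 = +1.
v=7: a=7^1·(≡5), b=7^-1·(≡1) mod 7; (5|7)=-1, (1|7)=+1; (−1)^{1·-1·3}·(-1)^-1·(+1)^1 = +1.
Ram(3026492490, -29274) = {3, 23, 31, 41}; no ℚ_3-point on the conic.

[3, 23, 31, 41]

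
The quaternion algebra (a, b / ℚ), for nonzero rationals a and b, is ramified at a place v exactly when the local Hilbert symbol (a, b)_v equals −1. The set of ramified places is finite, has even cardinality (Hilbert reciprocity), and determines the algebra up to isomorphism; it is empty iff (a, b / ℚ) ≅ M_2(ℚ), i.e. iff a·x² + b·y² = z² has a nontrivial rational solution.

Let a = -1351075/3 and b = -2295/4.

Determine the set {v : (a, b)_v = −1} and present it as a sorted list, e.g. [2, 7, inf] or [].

Mod squares: a ≡ -561, b ≡ -255. Check v ∈ {∞, 2, 3, 5, 11, 17}.
v=∞: -561 < 0 and -255 < 0  ⇒  (a,b)_∞ = -1.
v=17: a=17^3·(≡16), b=17^1·(≡13) mod 17; (16|17)=+1, (13|17)=+1; (−1)^{3·1·8}·(+1)^1·(+1)^3 = +1.
v=2: v_2(a)=0, v_2(b)=-2; units ≡ 7, 1 (mod 8); ε·ε+αω+βω = 1·0+0·0+-2·0 ≡ 0  ⇒  (a,b)_2 = +1.
v=11: a=11^1·(≡4), b=11^0·(≡1) mod 11; (4|11)=+1, (1|11)=+1; (−1)^{1·0·5}·(+1)^0·(+1)^1 = +1.
v=3: a=3^-1·(≡2), b=3^3·(≡2) mod 3; (2|3)=-1, (2|3)=-1; (−1)^{-1·3·1}·(-1)^3·(-1)^-1 = -1.
v=5: a=5^2·(≡4), b=5^1·(≡4) mod 5; (4|5)=+1, (4|5)=+1; (−1)^{2·1·2}·(+1)^1·(+1)^2 = +1.
|Ram(-561, -255)| = 2, even; anisotropic at {3, ∞}.

[3, inf]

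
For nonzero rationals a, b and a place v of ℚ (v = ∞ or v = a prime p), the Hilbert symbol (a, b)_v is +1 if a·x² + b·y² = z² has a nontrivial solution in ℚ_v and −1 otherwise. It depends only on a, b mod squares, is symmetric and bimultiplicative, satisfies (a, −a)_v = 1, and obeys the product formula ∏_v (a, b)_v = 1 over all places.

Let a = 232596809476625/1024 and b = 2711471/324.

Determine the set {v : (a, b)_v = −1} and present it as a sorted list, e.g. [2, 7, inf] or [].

(a, b) ≡ (185, 7511) mod (ℚ^×)²; places V = {2, 3, 5, 7, 11, 19, 29, 37, ∞}.
(a,b)_2: α=-10, β=-2; u≡1, v≡7 (mod 8); ε(u)ε(v)=0·1, αω(v)=-10·0, βω(u)=-2·0; sum ≡ 0  ⇒  +1.
(a,b)_3: α=0, u≡2; β=-4, v≡2 (mod 3); (2|3)=-1, (2|3)=-1; sign (−1)^0·-1^-4·-1^0 = +1.
(a,b)_7: α=0, u≡3; β=1, v≡4 (mod 7); (3|7)=-1, (4|7)=+1; sign (−1)^0·-1^1·+1^0 = -1.
(a,b)_37: α=3, u≡23; β=1, v≡18 (mod 37); (23|37)=-1, (18|37)=-1; sign (−1)^0·-1^1·-1^3 = +1.
(a,b)_∞: sgn(185)=+, sgn(7511)=+, so +1.
(a,b)_5: α=3, u≡2; β=0, v≡4 (mod 5); (2|5)=-1, (4|5)=+1; sign (−1)^0·-1^0·+1^3 = +1.
(a,b)_29: α=2, u≡17; β=1, v≡18 (mod 29); (17|29)=-1, (18|29)=-1; sign (−1)^0·-1^1·-1^2 = -1.
(a,b)_19: α=2, u≡12; β=2, v≡6 (mod 19); (12|19)=-1, (6|19)=+1; sign (−1)^0·-1^2·+1^2 = +1.
(a,b)_11: α=2, u≡3; β=0, v≡3 (mod 11); (3|11)=+1, (3|11)=+1; sign (−1)^0·+1^0·+1^2 = +1.
(185, 7511 / ℚ) ramifies at {7, 29}: a division algebra.

[7, 29]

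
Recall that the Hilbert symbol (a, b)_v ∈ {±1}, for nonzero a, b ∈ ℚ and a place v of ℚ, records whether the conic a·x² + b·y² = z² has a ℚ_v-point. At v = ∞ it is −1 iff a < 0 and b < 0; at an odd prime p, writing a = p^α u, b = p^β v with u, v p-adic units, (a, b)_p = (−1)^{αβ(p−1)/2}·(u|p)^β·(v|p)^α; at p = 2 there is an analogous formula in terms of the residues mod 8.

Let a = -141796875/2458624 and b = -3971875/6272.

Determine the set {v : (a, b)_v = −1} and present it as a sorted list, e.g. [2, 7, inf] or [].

(a, b) ≡ (-3, -12710) mod (ℚ^×)²; places V = {2, 3, 5, 7, 11, 31, 41, ∞}.
(a,b)_7: α=-4, u≡2; β=-2, v≡1 (mod 7); (2|7)=+1, (1|7)=+1; sign (−1)^0·+1^-2·+1^-4 = +1.
(a,b)_41: α=0, u≡6; β=1, v≡33 (mod 41); (6|41)=-1, (33|41)=+1; sign (−1)^0·-1^1·+1^0 = -1.
(a,b)_3: α=1, u≡2; β=0, v≡1 (mod 3); (2|3)=-1, (1|3)=+1; sign (−1)^0·-1^0·+1^1 = +1.
(a,b)_2: α=-10, β=-7; u≡5, v≡5 (mod 8); ε(u)ε(v)=0·0, αω(v)=-10·1, βω(u)=-7·1; sum ≡ 1  ⇒  -1.
(a,b)_∞: sgn(-3)=−, sgn(-12710)=−, so -1.
(a,b)_31: α=0, u≡5; β=1, v≡6 (mod 31); (5|31)=+1, (6|31)=-1; sign (−1)^0·+1^1·-1^0 = +1.
(a,b)_11: α=2, u≡7; β=0, v≡8 (mod 11); (7|11)=-1, (8|11)=-1; sign (−1)^0·-1^0·-1^2 = +1.
(a,b)_5: α=8, u≡3; β=5, v≡2 (mod 5); (3|5)=-1, (2|5)=-1; sign (−1)^0·-1^5·-1^8 = -1.
(-3, -12710 / ℚ) ramifies at {2, 5, 41, ∞}: a division algebra.

[2, 5, 41, inf]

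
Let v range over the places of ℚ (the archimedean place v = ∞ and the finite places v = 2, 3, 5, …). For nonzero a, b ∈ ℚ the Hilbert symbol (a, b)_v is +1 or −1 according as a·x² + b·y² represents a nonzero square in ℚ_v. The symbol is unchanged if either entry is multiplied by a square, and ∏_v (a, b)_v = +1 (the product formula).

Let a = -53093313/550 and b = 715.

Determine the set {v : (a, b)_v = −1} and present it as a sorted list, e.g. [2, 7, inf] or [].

[2, 13]

(a, b) ≡ (-6006, 715) mod (ℚ^×)²; places V = {2, 3, 5, 7, 11, 13, ∞}.
(a,b)_3: α=5, u≡2; β=0, v≡1 (mod 3); (2|3)=-1, (1|3)=+1; sign (−1)^0·-1^0·+1^5 = +1.
(a,b)_11: α=-1, u≡4; β=1, v≡10 (mod 11); (4|11)=+1, (10|11)=-1; sign (−1)^1·+1^1·-1^-1 = +1.
(a,b)_2: α=-1, β=0; u≡5, v≡3 (mod 8); ε(u)ε(v)=0·1, αω(v)=-1·1, βω(u)=0·1; sum ≡ 1  ⇒  -1.
(a,b)_5: α=-2, u≡1; β=1, v≡3 (mod 5); (1|5)=+1, (3|5)=-1; sign (−1)^0·+1^1·-1^-2 = +1.
(a,b)_13: α=1, u≡11; β=1, v≡3 (mod 13); (11|13)=-1, (3|13)=+1; sign (−1)^0·-1^1·+1^1 = -1.
(a,b)_7: α=5, u≡3; β=0, v≡1 (mod 7); (3|7)=-1, (1|7)=+1; sign (−1)^0·-1^0·+1^5 = +1.
(a,b)_∞: sgn(-6006)=−, sgn(715)=+, so +1.
|Ram(-6006, 715)| = 2, even; anisotropic at {2, 13}.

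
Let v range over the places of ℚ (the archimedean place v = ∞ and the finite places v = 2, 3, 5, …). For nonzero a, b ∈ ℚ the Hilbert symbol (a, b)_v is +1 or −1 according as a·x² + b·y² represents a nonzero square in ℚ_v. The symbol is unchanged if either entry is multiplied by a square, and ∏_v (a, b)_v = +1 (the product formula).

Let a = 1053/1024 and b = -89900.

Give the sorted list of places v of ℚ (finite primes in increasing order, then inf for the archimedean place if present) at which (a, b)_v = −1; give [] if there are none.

(a, b) ≡ (13, -899) mod (ℚ^×)²; places V = {2, 3, 5, 13, 29, 31, ∞}.
(a,b)_2: α=-10, β=2; u≡5, v≡5 (mod 8); ε(u)ε(v)=0·0, αω(v)=-10·1, βω(u)=2·1; sum ≡ 0  ⇒  +1.
(a,b)_13: α=1, u≡12; β=0, v≡8 (mod 13); (12|13)=+1, (8|13)=-1; sign (−1)^0·+1^0·-1^1 = -1.
(a,b)_31: α=0, u≡30; β=1, v≡14 (mod 31); (30|31)=-1, (14|31)=+1; sign (−1)^0·-1^1·+1^0 = -1.
(a,b)_5: α=0, u≡2; β=2, v≡4 (mod 5); (2|5)=-1, (4|5)=+1; sign (−1)^0·-1^2·+1^0 = +1.
(a,b)_29: α=0, u≡1; β=1, v≡3 (mod 29); (1|29)=+1, (3|29)=-1; sign (−1)^0·+1^1·-1^0 = +1.
(a,b)_3: α=4, u≡1; β=0, v≡1 (mod 3); (1|3)=+1, (1|3)=+1; sign (−1)^0·+1^0·+1^4 = +1.
(a,b)_∞: sgn(13)=+, sgn(-899)=−, so +1.
Ram(13, -899) = {13, 31}; no ℚ_13-point on the conic.

[13, 31]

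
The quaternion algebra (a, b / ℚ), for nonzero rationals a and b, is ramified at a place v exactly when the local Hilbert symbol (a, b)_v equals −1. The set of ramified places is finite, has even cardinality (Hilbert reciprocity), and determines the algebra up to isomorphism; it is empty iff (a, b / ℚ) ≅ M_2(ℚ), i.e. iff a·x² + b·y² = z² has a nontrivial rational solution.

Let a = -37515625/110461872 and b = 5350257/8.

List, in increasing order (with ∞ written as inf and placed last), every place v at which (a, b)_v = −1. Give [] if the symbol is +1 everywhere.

(a, b) ≡ (-3, 34) mod (ℚ^×)²; places V = {2, 3, 5, 7, 11, 17, 37, 41, ∞}.
(a,b)_∞: sgn(-3)=−, sgn(34)=+, so +1.
(a,b)_3: α=-1, u≡2; β=2, v≡1 (mod 3); (2|3)=-1, (1|3)=+1; sign (−1)^0·-1^2·+1^-1 = +1.
(a,b)_2: α=-4, β=-3; u≡5, v≡1 (mod 8); ε(u)ε(v)=0·0, αω(v)=-4·0, βω(u)=-3·1; sum ≡ 1  ⇒  -1.
(a,b)_11: α=0, u≡10; β=2, v≡1 (mod 11); (10|11)=-1, (1|11)=+1; sign (−1)^0·-1^2·+1^0 = +1.
(a,b)_7: α=4, u≡2; β=0, v≡3 (mod 7); (2|7)=+1, (3|7)=-1; sign (−1)^0·+1^0·-1^4 = +1.
(a,b)_41: α=-2, u≡27; β=0, v≡26 (mod 41); (27|41)=-1, (26|41)=-1; sign (−1)^0·-1^0·-1^-2 = +1.
(a,b)_5: α=6, u≡2; β=0, v≡4 (mod 5); (2|5)=-1, (4|5)=+1; sign (−1)^0·-1^0·+1^6 = +1.
(a,b)_17: α=0, u≡3; β=3, v≡15 (mod 17); (3|17)=-1, (15|17)=+1; sign (−1)^0·-1^3·+1^0 = -1.
(a,b)_37: α=-2, u≡28; β=0, v≡21 (mod 37); (28|37)=+1, (21|37)=+1; sign (−1)^0·+1^0·+1^-2 = +1.
|Ram(-3, 34)| = 2, even; anisotropic at {2, 17}.

[2, 17]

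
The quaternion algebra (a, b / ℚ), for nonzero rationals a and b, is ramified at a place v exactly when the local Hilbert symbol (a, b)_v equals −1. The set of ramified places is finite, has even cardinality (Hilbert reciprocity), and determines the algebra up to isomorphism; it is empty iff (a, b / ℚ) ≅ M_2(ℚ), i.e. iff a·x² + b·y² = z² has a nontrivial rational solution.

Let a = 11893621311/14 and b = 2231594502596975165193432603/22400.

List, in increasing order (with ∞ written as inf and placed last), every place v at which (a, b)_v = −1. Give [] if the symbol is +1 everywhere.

(a, b) ≡ (58786, 4522) mod (ℚ^×)²; places V = {2, 3, 5, 7, 11, 13, 17, 19, ∞}.
(a,b)_17: α=3, u≡7; β=9, v≡11 (mod 17); (7|17)=-1, (11|17)=-1; sign (−1)^0·-1^9·-1^3 = +1.
(a,b)_11: α=2, u≡10; β=4, v≡9 (mod 11); (10|11)=-1, (9|11)=+1; sign (−1)^0·-1^4·+1^2 = +1.
(a,b)_7: α=-1, u≡6; β=-1, v≡1 (mod 7); (6|7)=-1, (1|7)=+1; sign (−1)^1·-1^-1·+1^-1 = +1.
(a,b)_5: α=0, u≡4; β=-2, v≡3 (mod 5); (4|5)=+1, (3|5)=-1; sign (−1)^0·+1^-2·-1^0 = +1.
(a,b)_19: α=1, u≡6; β=3, v≡2 (mod 19); (6|19)=+1, (2|19)=-1; sign (−1)^1·+1^3·-1^1 = +1.
(a,b)_3: α=4, u≡1; β=8, v≡1 (mod 3); (1|3)=+1, (1|3)=+1; sign (−1)^0·+1^8·+1^4 = +1.
(a,b)_13: α=1, u≡6; β=4, v≡5 (mod 13); (6|13)=-1, (5|13)=-1; sign (−1)^0·-1^4·-1^1 = -1.
(a,b)_2: α=-1, β=-7; u≡1, v≡5 (mod 8); ε(u)ε(v)=0·0, αω(v)=-1·1, βω(u)=-7·0; sum ≡ 1  ⇒  -1.
(a,b)_∞: sgn(58786)=+, sgn(4522)=+, so +1.
|Ram(58786, 4522)| = 2, even; anisotropic at {2, 13}.

[2, 13]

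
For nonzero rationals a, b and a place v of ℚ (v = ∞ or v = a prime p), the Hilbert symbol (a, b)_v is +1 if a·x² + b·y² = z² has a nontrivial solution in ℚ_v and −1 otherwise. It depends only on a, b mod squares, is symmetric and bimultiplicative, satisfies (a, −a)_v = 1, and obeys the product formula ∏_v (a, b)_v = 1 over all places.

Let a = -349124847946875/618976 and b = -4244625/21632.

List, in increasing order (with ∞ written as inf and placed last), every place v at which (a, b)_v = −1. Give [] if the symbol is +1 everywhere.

[5, 7, 11, inf]

(a, b) ≡ (-32890, -770) mod (ℚ^×)²; places V = {2, 3, 5, 7, 11, 13, 23, 29, ∞}.
(a,b)_23: α=-1, u≡17; β=0, v≡4 (mod 23); (17|23)=-1, (4|23)=+1; sign (−1)^0·-1^0·+1^-1 = +1.
(a,b)_3: α=2, u≡2; β=2, v≡1 (mod 3); (2|3)=-1, (1|3)=+1; sign (−1)^0·-1^2·+1^2 = +1.
(a,b)_13: α=1, u≡7; β=-2, v≡4 (mod 13); (7|13)=-1, (4|13)=+1; sign (−1)^0·-1^-2·+1^1 = +1.
(a,b)_5: α=5, u≡2; β=3, v≡4 (mod 5); (2|5)=-1, (4|5)=+1; sign (−1)^0·-1^3·+1^5 = -1.
(a,b)_11: α=7, u≡7; β=1, v≡10 (mod 11); (7|11)=-1, (10|11)=-1; sign (−1)^1·-1^1·-1^7 = -1.
(a,b)_29: α=-2, u≡13; β=0, v≡20 (mod 29); (13|29)=+1, (20|29)=+1; sign (−1)^0·+1^0·+1^-2 = +1.
(a,b)_7: α=2, u≡3; β=3, v≡4 (mod 7); (3|7)=-1, (4|7)=+1; sign (−1)^0·-1^3·+1^2 = -1.
(a,b)_2: α=-5, β=-7; u≡3, v≡7 (mod 8); ε(u)ε(v)=1·1, αω(v)=-5·0, βω(u)=-7·1; sum ≡ 0  ⇒  +1.
(a,b)_∞: sgn(-32890)=−, sgn(-770)=−, so -1.
(-32890, -770 / ℚ) ramifies at {5, 7, 11, ∞}: a division algebra.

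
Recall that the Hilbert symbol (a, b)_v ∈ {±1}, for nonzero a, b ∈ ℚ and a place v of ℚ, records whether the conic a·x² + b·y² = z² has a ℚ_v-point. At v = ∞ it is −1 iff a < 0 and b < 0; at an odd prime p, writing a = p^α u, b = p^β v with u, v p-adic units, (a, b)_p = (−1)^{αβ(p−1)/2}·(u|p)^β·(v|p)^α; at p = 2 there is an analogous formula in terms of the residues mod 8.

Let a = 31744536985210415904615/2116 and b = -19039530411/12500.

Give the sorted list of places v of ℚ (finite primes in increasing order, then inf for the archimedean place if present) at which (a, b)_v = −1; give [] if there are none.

[5, 7]

Mod squares: a ≡ 42735, b ≡ -7095. Check v ∈ {∞, 2, 3, 5, 7, 11, 23, 37, 43}.
v=43: a=43^2·(≡6), b=43^1·(≡7) mod 43; (6|43)=+1, (7|43)=-1; (−1)^{2·1·21}·(+1)^1·(-1)^2 = +1.
v=7: a=7^1·(≡2), b=7^0·(≡3) mod 7; (2|7)=+1, (3|7)=-1; (−1)^{1·0·3}·(+1)^0·(-1)^1 = -1.
v=37: a=37^5·(≡15), b=37^2·(≡16) mod 37; (15|37)=-1, (16|37)=+1; (−1)^{5·2·18}·(-1)^2·(+1)^5 = +1.
v=∞: 42735 > 0 and -7095 < 0  ⇒  (a,b)_∞ = +1.
v=23: a=23^-2·(≡16), b=23^0·(≡2) mod 23; (16|23)=+1, (2|23)=+1; (−1)^{-2·0·11}·(+1)^0·(+1)^-2 = +1.
v=2: v_2(a)=-2, v_2(b)=-2; units ≡ 7, 1 (mod 8); ε·ε+αω+βω = 1·0+-2·0+-2·0 ≡ 0  ⇒  (a,b)_2 = +1.
v=5: a=5^1·(≡3), b=5^-5·(≡1) mod 5; (3|5)=-1, (1|5)=+1; (−1)^{1·-5·2}·(-1)^-5·(+1)^1 = -1.
v=11: a=11^9·(≡7), b=11^3·(≡4) mod 11; (7|11)=-1, (4|11)=+1; (−1)^{9·3·5}·(-1)^3·(+1)^9 = +1.
v=3: a=3^1·(≡1), b=3^5·(≡2) mod 3; (1|3)=+1, (2|3)=-1; (−1)^{1·5·1}·(+1)^5·(-1)^1 = +1.
|Ram(42735, -7095)| = 2, even; anisotropic at {5, 7}.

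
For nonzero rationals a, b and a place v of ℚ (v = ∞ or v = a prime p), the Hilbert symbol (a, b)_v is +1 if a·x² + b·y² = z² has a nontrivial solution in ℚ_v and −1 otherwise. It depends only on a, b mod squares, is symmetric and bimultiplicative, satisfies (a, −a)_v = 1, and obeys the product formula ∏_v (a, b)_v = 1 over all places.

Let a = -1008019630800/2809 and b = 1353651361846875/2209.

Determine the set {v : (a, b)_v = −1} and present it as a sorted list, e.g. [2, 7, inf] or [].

[2, 5]

(a, b) ≡ (-13, 595) mod (ℚ^×)²; places V = {2, 3, 5, 7, 13, 17, 47, 53, ∞}.
(a,b)_13: α=3, u≡10; β=4, v≡4 (mod 13); (10|13)=+1, (4|13)=+1; sign (−1)^0·+1^4·+1^3 = +1.
(a,b)_53: α=-2, u≡1; β=0, v≡19 (mod 53); (1|53)=+1, (19|53)=-1; sign (−1)^0·+1^0·-1^-2 = +1.
(a,b)_2: α=4, β=0; u≡3, v≡3 (mod 8); ε(u)ε(v)=1·1, αω(v)=4·1, βω(u)=0·1; sum ≡ 1  ⇒  -1.
(a,b)_∞: sgn(-13)=−, sgn(595)=+, so +1.
(a,b)_7: α=2, u≡4; β=3, v≡2 (mod 7); (4|7)=+1, (2|7)=+1; sign (−1)^0·+1^3·+1^2 = +1.
(a,b)_47: α=0, u≡1; β=-2, v≡31 (mod 47); (1|47)=+1, (31|47)=-1; sign (−1)^0·+1^-2·-1^0 = +1.
(a,b)_17: α=2, u≡13; β=3, v≡13 (mod 17); (13|17)=+1, (13|17)=+1; sign (−1)^0·+1^3·+1^2 = +1.
(a,b)_5: α=2, u≡2; β=5, v≡4 (mod 5); (2|5)=-1, (4|5)=+1; sign (−1)^0·-1^5·+1^2 = -1.
(a,b)_3: α=4, u≡2; β=2, v≡1 (mod 3); (2|3)=-1, (1|3)=+1; sign (−1)^0·-1^2·+1^4 = +1.
(-13, 595 / ℚ) ramifies at {2, 5}: a division algebra.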